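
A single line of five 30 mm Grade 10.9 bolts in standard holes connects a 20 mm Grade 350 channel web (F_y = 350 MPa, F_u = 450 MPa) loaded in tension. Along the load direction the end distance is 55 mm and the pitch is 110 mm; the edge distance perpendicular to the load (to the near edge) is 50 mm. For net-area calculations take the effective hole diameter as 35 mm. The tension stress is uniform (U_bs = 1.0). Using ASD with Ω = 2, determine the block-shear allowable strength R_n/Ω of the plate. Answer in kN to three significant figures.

1060 kN

Shear plane L_v = 55 + 4·110 = 495 mm; A_gv = 495 × 20 = 9900 mm².
A_nv = (495 − 4.5·35) × 20 = 6750 mm².
A_nt = (50 − 0.5·35) × 20 = 650 mm².
0.6 F_u A_nv = 1822 kN; 0.6 F_y A_gv = 2079 kN → shear rupture governs the shear term.
R_n = 1822 + 1.0 × 450 × 650 / 1000 = 2115 kN.
Allowable strength R_n/Ω = 2115 / 2 = 1060 kN.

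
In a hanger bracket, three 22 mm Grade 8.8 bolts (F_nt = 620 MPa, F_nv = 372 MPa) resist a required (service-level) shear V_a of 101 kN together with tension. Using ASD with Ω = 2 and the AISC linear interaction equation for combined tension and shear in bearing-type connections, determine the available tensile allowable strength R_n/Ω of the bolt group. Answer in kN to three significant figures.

A_b = π·22²/4 = 380.1 mm²; f_rv = 101 × 1000 / (3 × 380.1) = 88.57 MPa.
F'_nt = 1.3 F_nt − (Ω F_nt / F_nv) f_rv = 1.3·620 − (2·620/372)·88.57 = 510.8 MPa, capped at F_nt → F'_nt = 510.8 MPa.
R_n = F'_nt · A_b · n = 510.8 × 380.1 × 3 / 1000 = 582.5 kN.
Allowable strength R_n/Ω = 582.5 / 2 = 291 kN.

291 kN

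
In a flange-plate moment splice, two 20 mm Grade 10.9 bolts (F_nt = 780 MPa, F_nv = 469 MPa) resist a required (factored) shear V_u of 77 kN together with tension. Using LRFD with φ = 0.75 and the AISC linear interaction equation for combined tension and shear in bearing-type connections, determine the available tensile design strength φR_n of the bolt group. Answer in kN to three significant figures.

350 kN

A_b = π·20²/4 = 314.2 mm²; f_rv = 77 × 1000 / (2 × 314.2) = 122.5 MPa.
F'_nt = 1.3 F_nt − (F_nt / φF_nv) f_rv = 1.3·780 − (780/(0.75·469))·122.5 = 742.2 MPa, capped at F_nt → F'_nt = 742.2 MPa.
R_n = F'_nt · A_b · n = 742.2 × 314.2 × 2 / 1000 = 466.4 kN.
Design strength φR_n = 0.75 × 466.4 = 350 kN.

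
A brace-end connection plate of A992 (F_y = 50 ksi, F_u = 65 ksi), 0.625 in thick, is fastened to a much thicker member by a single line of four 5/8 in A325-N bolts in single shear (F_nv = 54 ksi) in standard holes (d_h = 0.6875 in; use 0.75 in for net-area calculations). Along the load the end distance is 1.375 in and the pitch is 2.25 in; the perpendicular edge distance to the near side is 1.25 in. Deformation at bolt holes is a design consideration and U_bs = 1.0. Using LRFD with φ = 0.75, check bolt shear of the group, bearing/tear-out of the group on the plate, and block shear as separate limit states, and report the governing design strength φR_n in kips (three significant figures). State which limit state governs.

Bolt shear: A_b = π·0.625²/4 = 0.3068 in²; R_n = 54 × 0.3068 × 4 × 1 = 66.27 kips → 0.75 × 66.27 = 49.7 kips.
Bearing: edge l_c = 1.031, r_n = 50.27 kips; interior l_c = 1.562, r_n = 60.94 kips; R_n = 50.27 + 3·60.94 = 233.1 kips → 175 kips.
Block shear: A_gv = 5.078, A_nv = 3.438, A_nt = 0.5469 in²; R_n = min(0.6F_uA_nv, 0.6F_yA_gv) + U_bs·F_u·A_nt = 169.6 kips → 127 kips.
Bolt shear governs: 49.7 kips.

49.7 kips (bolt shear governs)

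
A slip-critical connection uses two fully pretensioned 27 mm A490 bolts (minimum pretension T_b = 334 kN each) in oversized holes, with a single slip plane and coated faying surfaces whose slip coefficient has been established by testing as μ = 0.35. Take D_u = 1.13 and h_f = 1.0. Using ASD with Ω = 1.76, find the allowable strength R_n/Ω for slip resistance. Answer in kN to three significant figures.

R_n = μ · D_u · h_f · T_b · n_s · n_b = 0.35 × 1.13 × 1.0 × 334 × 1 × 2 = 264.2 kN.
Allowable strength R_n/Ω = 264.2 / 1.76 = 150 kN.

150 kN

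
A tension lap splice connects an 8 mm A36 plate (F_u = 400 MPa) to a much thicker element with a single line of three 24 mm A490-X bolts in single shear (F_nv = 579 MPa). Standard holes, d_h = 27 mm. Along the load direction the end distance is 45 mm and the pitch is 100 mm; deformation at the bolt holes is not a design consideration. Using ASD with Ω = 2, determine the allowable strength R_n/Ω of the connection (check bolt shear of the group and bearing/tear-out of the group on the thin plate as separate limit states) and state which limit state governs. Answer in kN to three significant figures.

306 kN (bearing governs)

Bolt shear: A_b = π·24²/4 = 452.4 mm²; R_n = 579 × 452.4 × 3 × 1 / 1000 = 785.8 kN → 785.8 / 2 = 393 kN.
Bearing (1.5 l_c t F_u ≤ 3.0 d t F_u): upper limit = 3.0·24·8·400 / 1000 = 230.4 kN.
  Edge l_c = 45 − 27/2 = 31.5 → r_n = 151.2 kN; interior l_c = 100 − 27 = 73 → r_n = 230.4 kN.
  R_n,bearing = 1·151.2 + 2·230.4 = 612 kN → 612 / 2 = 306 kN.
Bearing governs: 306 kN.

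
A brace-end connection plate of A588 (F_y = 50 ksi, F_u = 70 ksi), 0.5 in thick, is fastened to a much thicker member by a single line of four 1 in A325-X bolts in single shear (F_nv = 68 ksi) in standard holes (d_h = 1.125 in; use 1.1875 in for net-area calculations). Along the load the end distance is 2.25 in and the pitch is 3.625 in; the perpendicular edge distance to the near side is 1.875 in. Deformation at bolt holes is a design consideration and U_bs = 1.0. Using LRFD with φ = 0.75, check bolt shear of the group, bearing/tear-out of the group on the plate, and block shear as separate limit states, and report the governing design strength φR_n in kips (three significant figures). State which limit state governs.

160 kips (bolt shear governs)

Bolt shear: A_b = π·1²/4 = 0.7854 in²; R_n = 68 × 0.7854 × 4 × 1 = 213.6 kips → 0.75 × 213.6 = 160 kips.
Bearing: edge l_c = 1.688, r_n = 70.88 kips; interior l_c = 2.5, r_n = 84 kips; R_n = 70.88 + 3·84 = 322.9 kips → 242 kips.
Block shear: A_gv = 6.562, A_nv = 4.484, A_nt = 0.6406 in²; R_n = min(0.6F_uA_nv, 0.6F_yA_gv) + U_bs·F_u·A_nt = 233.2 kips → 175 kips.
Bolt shear governs: 160 kips.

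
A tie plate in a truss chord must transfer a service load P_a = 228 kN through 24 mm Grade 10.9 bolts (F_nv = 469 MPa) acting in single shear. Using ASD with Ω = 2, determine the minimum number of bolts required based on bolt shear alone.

A_b = π·24²/4 = 452.4 mm².
Per-bolt allowable strength R_n/Ω = 469 × 452.4 × 1 / 1000 / 2 = 106.1 kN.
n ≥ 228 / 106.1 = 2.149 → use 3 bolts.

3 bolts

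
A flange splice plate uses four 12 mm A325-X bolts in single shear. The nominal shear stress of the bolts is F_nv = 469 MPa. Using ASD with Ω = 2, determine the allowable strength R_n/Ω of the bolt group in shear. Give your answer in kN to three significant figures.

A_b = π × 12² / 4 = 113.1 mm².
R_n = F_nv · A_b · n · n_s = 469 × 113.1 × 4 × 1 / 1000 = 212.2 kN.
Allowable strength R_n/Ω = 212.2 / 2 = 106 kN.

106 kN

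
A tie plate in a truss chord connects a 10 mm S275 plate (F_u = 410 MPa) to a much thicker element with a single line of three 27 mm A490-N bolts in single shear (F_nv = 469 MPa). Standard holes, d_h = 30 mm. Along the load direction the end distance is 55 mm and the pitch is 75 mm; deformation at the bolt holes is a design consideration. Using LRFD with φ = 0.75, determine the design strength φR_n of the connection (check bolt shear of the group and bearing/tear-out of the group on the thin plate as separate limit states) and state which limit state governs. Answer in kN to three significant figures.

Bolt shear: A_b = π·27²/4 = 572.6 mm²; R_n = 469 × 572.6 × 3 × 1 / 1000 = 805.6 kN → 0.75 × 805.6 = 604 kN.
Bearing (1.2 l_c t F_u ≤ 2.4 d t F_u): upper limit = 2.4·27·10·410 / 1000 = 265.7 kN.
  Edge l_c = 55 − 30/2 = 40 → r_n = 196.8 kN; interior l_c = 75 − 30 = 45 → r_n = 221.4 kN.
  R_n,bearing = 1·196.8 + 2·221.4 = 639.6 kN → 0.75 × 639.6 = 480 kN.
Bearing governs: 480 kN.

480 kN (bearing governs)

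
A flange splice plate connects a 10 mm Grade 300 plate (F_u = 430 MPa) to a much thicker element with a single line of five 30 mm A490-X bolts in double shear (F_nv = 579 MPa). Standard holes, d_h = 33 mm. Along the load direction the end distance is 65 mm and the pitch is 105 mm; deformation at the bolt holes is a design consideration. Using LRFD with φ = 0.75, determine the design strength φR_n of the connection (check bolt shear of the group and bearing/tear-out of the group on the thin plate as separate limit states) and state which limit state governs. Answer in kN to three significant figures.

Bolt shear: A_b = π·30²/4 = 706.9 mm²; R_n = 579 × 706.9 × 5 × 2 / 1000 = 4093 kN → 0.75 × 4093 = 3070 kN.
Bearing (1.2 l_c t F_u ≤ 2.4 d t F_u): upper limit = 2.4·30·10·430 / 1000 = 309.6 kN.
  Edge l_c = 65 − 33/2 = 48.5 → r_n = 250.3 kN; interior l_c = 105 − 33 = 72 → r_n = 309.6 kN.
  R_n,bearing = 1·250.3 + 4·309.6 = 1489 kN → 0.75 × 1489 = 1120 kN.
Bearing governs: 1120 kN.

1120 kN (bearing governs)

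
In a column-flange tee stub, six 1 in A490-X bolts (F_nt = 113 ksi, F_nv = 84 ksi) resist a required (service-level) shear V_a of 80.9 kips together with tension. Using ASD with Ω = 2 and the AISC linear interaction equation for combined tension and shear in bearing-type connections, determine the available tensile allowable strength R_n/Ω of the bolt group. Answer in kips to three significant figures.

A_b = π·1²/4 = 0.7854 in²; f_rv = 80.9 / (6 × 0.7854) = 17.17 ksi.
F'_nt = 1.3 F_nt − (Ω F_nt / F_nv) f_rv = 1.3·113 − (2·113/84)·17.17 = 100.7 ksi, capped at F_nt → F'_nt = 100.7 ksi.
R_n = F'_nt · A_b · n = 100.7 × 0.7854 × 6 = 474.6 kips.
Allowable strength R_n/Ω = 474.6 / 2 = 237 kips.

237 kips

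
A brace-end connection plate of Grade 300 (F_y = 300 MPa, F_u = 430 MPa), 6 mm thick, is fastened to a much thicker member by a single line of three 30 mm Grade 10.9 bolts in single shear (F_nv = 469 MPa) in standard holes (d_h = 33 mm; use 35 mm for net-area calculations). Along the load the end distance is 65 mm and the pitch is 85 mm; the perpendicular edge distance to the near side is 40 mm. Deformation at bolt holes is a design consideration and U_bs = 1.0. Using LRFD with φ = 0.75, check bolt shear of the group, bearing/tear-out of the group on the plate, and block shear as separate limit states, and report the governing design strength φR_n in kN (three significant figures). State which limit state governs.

Bolt shear: A_b = π·30²/4 = 706.9 mm²; R_n = 469 × 706.9 × 3 × 1 / 1000 = 994.5 kN → 0.75 × 994.5 = 746 kN.
Bearing: edge l_c = 48.5, r_n = 150.2 kN; interior l_c = 52, r_n = 161 kN; R_n = 150.2 + 2·161 = 472.1 kN → 354 kN.
Block shear: A_gv = 1410, A_nv = 885, A_nt = 135 mm²; R_n = min(0.6F_uA_nv, 0.6F_yA_gv) + U_bs·F_u·A_nt = 286.4 kN → 215 kN.
Block shear governs: 215 kN.

215 kN (block shear governs)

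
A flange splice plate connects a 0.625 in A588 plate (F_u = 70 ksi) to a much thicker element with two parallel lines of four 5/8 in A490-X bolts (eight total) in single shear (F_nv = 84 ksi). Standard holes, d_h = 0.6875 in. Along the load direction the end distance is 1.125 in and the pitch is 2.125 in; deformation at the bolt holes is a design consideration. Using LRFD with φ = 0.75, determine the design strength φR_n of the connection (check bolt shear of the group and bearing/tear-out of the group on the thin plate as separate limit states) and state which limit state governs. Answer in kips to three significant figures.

Bolt shear: A_b = π·0.625²/4 = 0.3068 in²; R_n = 84 × 0.3068 × 8 × 1 = 206.2 kips → 0.75 × 206.2 = 155 kips.
Bearing (1.2 l_c t F_u ≤ 2.4 d t F_u): upper limit = 2.4·0.625·0.625·70 = 65.62 kips.
  Edge l_c = 1.125 − 0.6875/2 = 0.7812 → r_n = 41.02 kips; interior l_c = 2.125 − 0.6875 = 1.438 → r_n = 65.62 kips.
  R_n,bearing = 2·41.02 + 6·65.62 = 475.8 kips → 0.75 × 475.8 = 357 kips.
Bolt shear governs: 155 kips.

155 kips (bolt shear governs)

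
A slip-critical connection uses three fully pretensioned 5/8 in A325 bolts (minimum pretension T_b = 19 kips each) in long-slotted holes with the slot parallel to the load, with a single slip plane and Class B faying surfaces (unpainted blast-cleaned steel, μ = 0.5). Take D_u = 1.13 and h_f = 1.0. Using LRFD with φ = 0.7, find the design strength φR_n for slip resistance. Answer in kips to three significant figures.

R_n = μ · D_u · h_f · T_b · n_s · n_b = 0.5 × 1.13 × 1.0 × 19 × 1 × 3 = 32.2 kips.
Design strength φR_n = 0.7 × 32.2 = 22.5 kips.

22.5 kips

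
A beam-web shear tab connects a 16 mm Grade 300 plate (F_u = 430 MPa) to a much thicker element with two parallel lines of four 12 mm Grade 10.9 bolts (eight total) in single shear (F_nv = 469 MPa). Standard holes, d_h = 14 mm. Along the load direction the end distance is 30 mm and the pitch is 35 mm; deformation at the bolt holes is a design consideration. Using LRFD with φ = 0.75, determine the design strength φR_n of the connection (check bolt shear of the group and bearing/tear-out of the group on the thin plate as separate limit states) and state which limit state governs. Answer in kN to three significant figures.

318 kN (bolt shear governs)

Bolt shear: A_b = π·12²/4 = 113.1 mm²; R_n = 469 × 113.1 × 8 × 1 / 1000 = 424.3 kN → 0.75 × 424.3 = 318 kN.
Bearing (1.2 l_c t F_u ≤ 2.4 d t F_u): upper limit = 2.4·12·16·430 / 1000 = 198.1 kN.
  Edge l_c = 30 − 14/2 = 23 → r_n = 189.9 kN; interior l_c = 35 − 14 = 21 → r_n = 173.4 kN.
  R_n,bearing = 2·189.9 + 6·173.4 = 1420 kN → 0.75 × 1420 = 1070 kN.
Bolt shear governs: 318 kN.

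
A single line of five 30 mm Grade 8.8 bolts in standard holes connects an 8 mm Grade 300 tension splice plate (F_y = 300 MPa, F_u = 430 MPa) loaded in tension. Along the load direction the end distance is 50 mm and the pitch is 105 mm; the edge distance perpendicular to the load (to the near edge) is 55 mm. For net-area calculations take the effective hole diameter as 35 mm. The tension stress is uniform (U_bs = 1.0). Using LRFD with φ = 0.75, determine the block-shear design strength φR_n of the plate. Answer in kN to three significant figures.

580 kN

Shear plane L_v = 50 + 4·105 = 470 mm; A_gv = 470 × 8 = 3760 mm².
A_nv = (470 − 4.5·35) × 8 = 2500 mm².
A_nt = (55 − 0.5·35) × 8 = 300 mm².
0.6 F_u A_nv = 645 kN; 0.6 F_y A_gv = 676.8 kN → shear rupture governs the shear term.
R_n = 645 + 1.0 × 430 × 300 / 1000 = 774 kN.
Design strength φR_n = 0.75 × 774 = 580 kN.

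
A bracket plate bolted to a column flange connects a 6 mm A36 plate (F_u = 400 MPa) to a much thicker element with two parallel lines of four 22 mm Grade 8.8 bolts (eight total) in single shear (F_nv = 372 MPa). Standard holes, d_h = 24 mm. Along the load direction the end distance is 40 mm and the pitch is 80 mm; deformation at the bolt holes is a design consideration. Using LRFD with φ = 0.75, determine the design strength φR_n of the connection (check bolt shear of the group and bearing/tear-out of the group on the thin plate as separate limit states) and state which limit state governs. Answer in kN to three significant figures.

Bolt shear: A_b = π·22²/4 = 380.1 mm²; R_n = 372 × 380.1 × 8 × 1 / 1000 = 1131 kN → 0.75 × 1131 = 848 kN.
Bearing (1.2 l_c t F_u ≤ 2.4 d t F_u): upper limit = 2.4·22·6·400 / 1000 = 126.7 kN.
  Edge l_c = 40 − 24/2 = 28 → r_n = 80.64 kN; interior l_c = 80 − 24 = 56 → r_n = 126.7 kN.
  R_n,bearing = 2·80.64 + 6·126.7 = 921.6 kN → 0.75 × 921.6 = 691 kN.
Bearing governs: 691 kN.

691 kN (bearing governs)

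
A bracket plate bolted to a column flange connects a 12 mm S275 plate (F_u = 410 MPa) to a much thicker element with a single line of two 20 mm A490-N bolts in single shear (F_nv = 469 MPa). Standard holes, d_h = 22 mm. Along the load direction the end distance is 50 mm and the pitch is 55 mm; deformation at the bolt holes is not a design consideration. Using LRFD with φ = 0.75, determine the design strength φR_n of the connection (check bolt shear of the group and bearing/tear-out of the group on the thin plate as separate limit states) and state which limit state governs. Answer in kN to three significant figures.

221 kN (bolt shear governs)

Bolt shear: A_b = π·20²/4 = 314.2 mm²; R_n = 469 × 314.2 × 2 × 1 / 1000 = 294.7 kN → 0.75 × 294.7 = 221 kN.
Bearing (1.5 l_c t F_u ≤ 3.0 d t F_u): upper limit = 3.0·20·12·410 / 1000 = 295.2 kN.
  Edge l_c = 50 − 22/2 = 39 → r_n = 287.8 kN; interior l_c = 55 − 22 = 33 → r_n = 243.5 kN.
  R_n,bearing = 1·287.8 + 1·243.5 = 531.4 kN → 0.75 × 531.4 = 399 kN.
Bolt shear governs: 221 kN.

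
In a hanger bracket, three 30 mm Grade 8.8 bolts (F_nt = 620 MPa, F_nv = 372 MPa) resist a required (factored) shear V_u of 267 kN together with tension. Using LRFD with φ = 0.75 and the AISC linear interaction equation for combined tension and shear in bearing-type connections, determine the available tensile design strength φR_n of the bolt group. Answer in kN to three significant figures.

837 kN

A_b = π·30²/4 = 706.9 mm²; f_rv = 267 × 1000 / (3 × 706.9) = 125.9 MPa.
F'_nt = 1.3 F_nt − (F_nt / φF_nv) f_rv = 1.3·620 − (620/(0.75·372))·125.9 = 526.2 MPa, capped at F_nt → F'_nt = 526.2 MPa.
R_n = F'_nt · A_b · n = 526.2 × 706.9 × 3 / 1000 = 1116 kN.
Design strength φR_n = 0.75 × 1116 = 837 kN.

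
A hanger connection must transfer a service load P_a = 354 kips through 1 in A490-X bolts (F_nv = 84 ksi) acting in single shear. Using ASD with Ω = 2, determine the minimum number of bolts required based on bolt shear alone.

11 bolts

A_b = π·1²/4 = 0.7854 in².
Per-bolt allowable strength R_n/Ω = 84 × 0.7854 × 1 / 2 = 32.99 kips.
n ≥ 354 / 32.99 = 10.73 → use 11 bolts.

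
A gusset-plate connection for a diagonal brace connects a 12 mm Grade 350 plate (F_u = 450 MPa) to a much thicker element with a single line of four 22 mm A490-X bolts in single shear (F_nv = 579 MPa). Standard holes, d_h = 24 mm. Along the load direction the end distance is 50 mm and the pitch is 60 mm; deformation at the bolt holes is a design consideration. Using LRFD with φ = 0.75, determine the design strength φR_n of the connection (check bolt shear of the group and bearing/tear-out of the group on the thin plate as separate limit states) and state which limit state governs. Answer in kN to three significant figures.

660 kN (bolt shear governs)

Bolt shear: A_b = π·22²/4 = 380.1 mm²; R_n = 579 × 380.1 × 4 × 1 / 1000 = 880.4 kN → 0.75 × 880.4 = 660 kN.
Bearing (1.2 l_c t F_u ≤ 2.4 d t F_u): upper limit = 2.4·22·12·450 / 1000 = 285.1 kN.
  Edge l_c = 50 − 24/2 = 38 → r_n = 246.2 kN; interior l_c = 60 − 24 = 36 → r_n = 233.3 kN.
  R_n,bearing = 1·246.2 + 3·233.3 = 946.1 kN → 0.75 × 946.1 = 710 kN.
Bolt shear governs: 660 kN.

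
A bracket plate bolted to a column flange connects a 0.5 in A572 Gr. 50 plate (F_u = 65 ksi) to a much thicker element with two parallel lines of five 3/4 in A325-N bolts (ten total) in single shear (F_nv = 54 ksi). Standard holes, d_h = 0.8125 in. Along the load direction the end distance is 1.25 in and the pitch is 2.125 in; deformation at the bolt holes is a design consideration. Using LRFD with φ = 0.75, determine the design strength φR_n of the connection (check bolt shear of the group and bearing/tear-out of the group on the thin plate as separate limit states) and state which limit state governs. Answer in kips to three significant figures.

179 kips (bolt shear governs)

Bolt shear: A_b = π·0.75²/4 = 0.4418 in²; R_n = 54 × 0.4418 × 10 × 1 = 238.6 kips → 0.75 × 238.6 = 179 kips.
Bearing (1.2 l_c t F_u ≤ 2.4 d t F_u): upper limit = 2.4·0.75·0.5·65 = 58.5 kips.
  Edge l_c = 1.25 − 0.8125/2 = 0.8438 → r_n = 32.91 kips; interior l_c = 2.125 − 0.8125 = 1.312 → r_n = 51.19 kips.
  R_n,bearing = 2·32.91 + 8·51.19 = 475.3 kips → 0.75 × 475.3 = 356 kips.
Bolt shear governs: 179 kips.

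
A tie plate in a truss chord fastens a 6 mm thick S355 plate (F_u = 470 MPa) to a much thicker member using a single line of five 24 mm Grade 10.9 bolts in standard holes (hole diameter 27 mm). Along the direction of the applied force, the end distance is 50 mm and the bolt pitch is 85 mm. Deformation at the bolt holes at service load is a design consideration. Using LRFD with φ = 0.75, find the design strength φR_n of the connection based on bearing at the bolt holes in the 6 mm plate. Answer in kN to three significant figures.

580 kN

Per bolt r_n = 1.2 l_c t F_u ≤ 2.4 d t F_u; upper limit = 2.4 × 24 × 6 × 470 / 1000 = 162.4 kN.
Edge bolt: l_c = 50 − 27/2 = 36.5 mm → 1.2 × 36.5 × 6 × 470 / 1000 = 123.5 → r_n = 123.5 kN.
Interior bolts: l_c = 85 − 27 = 58 mm → 1.2 × 58 × 6 × 470 / 1000 = 196.3 → r_n = 162.4 kN.
R_n = 1 × 123.5 + 4 × 162.4 = 773.2 kN.
Design strength φR_n = 0.75 × 773.2 = 580 kN.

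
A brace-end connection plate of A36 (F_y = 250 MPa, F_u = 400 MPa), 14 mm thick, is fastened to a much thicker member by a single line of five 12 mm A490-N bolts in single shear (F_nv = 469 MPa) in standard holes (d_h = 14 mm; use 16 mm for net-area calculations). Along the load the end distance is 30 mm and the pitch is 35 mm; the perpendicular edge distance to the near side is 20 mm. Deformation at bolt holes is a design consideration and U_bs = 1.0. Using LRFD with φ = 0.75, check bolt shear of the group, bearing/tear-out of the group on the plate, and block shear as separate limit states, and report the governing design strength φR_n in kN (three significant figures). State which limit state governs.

Bolt shear: A_b = π·12²/4 = 113.1 mm²; R_n = 469 × 113.1 × 5 × 1 / 1000 = 265.2 kN → 0.75 × 265.2 = 199 kN.
Bearing: edge l_c = 23, r_n = 154.6 kN; interior l_c = 21, r_n = 141.1 kN; R_n = 154.6 + 4·141.1 = 719 kN → 539 kN.
Block shear: A_gv = 2380, A_nv = 1372, A_nt = 168 mm²; R_n = min(0.6F_uA_nv, 0.6F_yA_gv) + U_bs·F_u·A_nt = 396.5 kN → 297 kN.
Bolt shear governs: 199 kN.

199 kN (bolt shear governs)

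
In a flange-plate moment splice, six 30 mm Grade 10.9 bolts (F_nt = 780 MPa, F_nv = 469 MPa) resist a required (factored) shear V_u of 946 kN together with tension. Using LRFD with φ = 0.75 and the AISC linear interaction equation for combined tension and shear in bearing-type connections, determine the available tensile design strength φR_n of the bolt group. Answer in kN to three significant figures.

A_b = π·30²/4 = 706.9 mm²; f_rv = 946 × 1000 / (6 × 706.9) = 223.1 MPa.
F'_nt = 1.3 F_nt − (F_nt / φF_nv) f_rv = 1.3·780 − (780/(0.75·469))·223.1 = 519.4 MPa, capped at F_nt → F'_nt = 519.4 MPa.
R_n = F'_nt · A_b · n = 519.4 × 706.9 × 6 / 1000 = 2203 kN.
Design strength φR_n = 0.75 × 2203 = 1650 kN.

1650 kN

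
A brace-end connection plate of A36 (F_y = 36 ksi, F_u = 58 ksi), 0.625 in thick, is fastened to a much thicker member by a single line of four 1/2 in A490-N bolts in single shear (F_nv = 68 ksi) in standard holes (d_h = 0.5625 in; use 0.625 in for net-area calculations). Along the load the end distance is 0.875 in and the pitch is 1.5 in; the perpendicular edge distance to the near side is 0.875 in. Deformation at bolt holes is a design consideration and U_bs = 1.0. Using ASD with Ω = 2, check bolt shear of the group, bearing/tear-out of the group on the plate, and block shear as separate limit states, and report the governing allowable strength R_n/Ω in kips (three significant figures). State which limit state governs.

26.7 kips (bolt shear governs)

Bolt shear: A_b = π·0.5²/4 = 0.1963 in²; R_n = 68 × 0.1963 × 4 × 1 = 53.41 kips → 53.41 / 2 = 26.7 kips.
Bearing: edge l_c = 0.5938, r_n = 25.83 kips; interior l_c = 0.9375, r_n = 40.78 kips; R_n = 25.83 + 3·40.78 = 148.2 kips → 74.1 kips.
Block shear: A_gv = 3.359, A_nv = 1.992, A_nt = 0.3516 in²; R_n = min(0.6F_uA_nv, 0.6F_yA_gv) + U_bs·F_u·A_nt = 89.72 kips → 44.9 kips.
Bolt shear governs: 26.7 kips.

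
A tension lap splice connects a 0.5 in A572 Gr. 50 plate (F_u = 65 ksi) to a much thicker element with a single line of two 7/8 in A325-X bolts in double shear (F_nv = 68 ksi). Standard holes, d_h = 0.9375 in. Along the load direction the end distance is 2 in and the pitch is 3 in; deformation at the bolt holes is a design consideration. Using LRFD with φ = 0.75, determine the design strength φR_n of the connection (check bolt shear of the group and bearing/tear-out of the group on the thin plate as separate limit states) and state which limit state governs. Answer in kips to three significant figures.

96 kips (bearing governs)

Bolt shear: A_b = π·0.875²/4 = 0.6013 in²; R_n = 68 × 0.6013 × 2 × 2 = 163.6 kips → 0.75 × 163.6 = 123 kips.
Bearing (1.2 l_c t F_u ≤ 2.4 d t F_u): upper limit = 2.4·0.875·0.5·65 = 68.25 kips.
  Edge l_c = 2 − 0.9375/2 = 1.531 → r_n = 59.72 kips; interior l_c = 3 − 0.9375 = 2.062 → r_n = 68.25 kips.
  R_n,bearing = 1·59.72 + 1·68.25 = 128 kips → 0.75 × 128 = 96 kips.
Bearing governs: 96 kips.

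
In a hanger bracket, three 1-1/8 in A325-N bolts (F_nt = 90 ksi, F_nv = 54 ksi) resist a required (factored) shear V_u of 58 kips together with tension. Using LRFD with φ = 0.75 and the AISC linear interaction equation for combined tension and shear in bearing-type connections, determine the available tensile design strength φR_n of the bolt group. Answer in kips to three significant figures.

A_b = π·1.125²/4 = 0.994 in²; f_rv = 58 / (3 × 0.994) = 19.45 ksi.
F'_nt = 1.3 F_nt − (F_nt / φF_nv) f_rv = 1.3·90 − (90/(0.75·54))·19.45 = 73.78 ksi, capped at F_nt → F'_nt = 73.78 ksi.
R_n = F'_nt · A_b · n = 73.78 × 0.994 × 3 = 220 kips.
Design strength φR_n = 0.75 × 220 = 165 kips.

165 kips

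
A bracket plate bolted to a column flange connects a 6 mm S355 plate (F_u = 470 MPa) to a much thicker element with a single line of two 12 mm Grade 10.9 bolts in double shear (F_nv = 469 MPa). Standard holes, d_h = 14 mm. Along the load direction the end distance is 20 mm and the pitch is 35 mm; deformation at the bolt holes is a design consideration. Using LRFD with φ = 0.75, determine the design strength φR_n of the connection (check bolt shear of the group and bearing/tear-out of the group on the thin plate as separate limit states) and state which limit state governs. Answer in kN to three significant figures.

86.3 kN (bearing governs)

Bolt shear: A_b = π·12²/4 = 113.1 mm²; R_n = 469 × 113.1 × 2 × 2 / 1000 = 212.2 kN → 0.75 × 212.2 = 159 kN.
Bearing (1.2 l_c t F_u ≤ 2.4 d t F_u): upper limit = 2.4·12·6·470 / 1000 = 81.22 kN.
  Edge l_c = 20 − 14/2 = 13 → r_n = 43.99 kN; interior l_c = 35 − 14 = 21 → r_n = 71.06 kN.
  R_n,bearing = 1·43.99 + 1·71.06 = 115.1 kN → 0.75 × 115.1 = 86.3 kN.
Bearing governs: 86.3 kN.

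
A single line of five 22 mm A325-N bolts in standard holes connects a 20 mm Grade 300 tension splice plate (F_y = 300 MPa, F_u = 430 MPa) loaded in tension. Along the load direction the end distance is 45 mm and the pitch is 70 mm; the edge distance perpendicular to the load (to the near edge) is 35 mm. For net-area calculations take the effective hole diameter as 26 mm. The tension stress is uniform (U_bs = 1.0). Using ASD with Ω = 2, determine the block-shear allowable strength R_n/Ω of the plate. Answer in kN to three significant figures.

Shear plane L_v = 45 + 4·70 = 325 mm; A_gv = 325 × 20 = 6500 mm².
A_nv = (325 − 4.5·26) × 20 = 4160 mm².
A_nt = (35 − 0.5·26) × 20 = 440 mm².
0.6 F_u A_nv = 1073 kN; 0.6 F_y A_gv = 1170 kN → shear rupture governs the shear term.
R_n = 1073 + 1.0 × 430 × 440 / 1000 = 1262 kN.
Allowable strength R_n/Ω = 1262 / 2 = 631 kN.

631 kN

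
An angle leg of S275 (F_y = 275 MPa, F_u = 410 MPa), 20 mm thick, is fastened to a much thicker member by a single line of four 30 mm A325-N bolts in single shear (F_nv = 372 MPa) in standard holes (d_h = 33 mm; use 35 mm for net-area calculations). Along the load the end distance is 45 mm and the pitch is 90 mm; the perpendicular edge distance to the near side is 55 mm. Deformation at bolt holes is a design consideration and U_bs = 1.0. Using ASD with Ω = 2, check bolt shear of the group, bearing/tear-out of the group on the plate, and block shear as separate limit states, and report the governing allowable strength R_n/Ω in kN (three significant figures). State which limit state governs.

Bolt shear: A_b = π·30²/4 = 706.9 mm²; R_n = 372 × 706.9 × 4 × 1 / 1000 = 1052 kN → 1052 / 2 = 526 kN.
Bearing: edge l_c = 28.5, r_n = 280.4 kN; interior l_c = 57, r_n = 560.9 kN; R_n = 280.4 + 3·560.9 = 1963 kN → 982 kN.
Block shear: A_gv = 6300, A_nv = 3850, A_nt = 750 mm²; R_n = min(0.6F_uA_nv, 0.6F_yA_gv) + U_bs·F_u·A_nt = 1255 kN → 627 kN.
Bolt shear governs: 526 kN.

526 kN (bolt shear governs)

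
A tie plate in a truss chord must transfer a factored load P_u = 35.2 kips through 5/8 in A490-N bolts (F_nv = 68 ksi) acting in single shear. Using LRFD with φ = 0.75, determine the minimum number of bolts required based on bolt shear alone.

A_b = π·0.625²/4 = 0.3068 in².
Per-bolt design strength φR_n = 0.75 × 68 × 0.3068 × 1 = 15.65 kips.
n ≥ 35.2 / 15.65 = 2.25 → use 3 bolts.

3 bolts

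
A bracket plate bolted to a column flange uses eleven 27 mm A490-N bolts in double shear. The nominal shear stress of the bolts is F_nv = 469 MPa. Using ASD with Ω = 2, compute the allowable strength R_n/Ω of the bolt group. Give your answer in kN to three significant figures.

2950 kN

A_b = π × 27² / 4 = 572.6 mm².
R_n = F_nv · A_b · n · n_s = 469 × 572.6 × 11 × 2 / 1000 = 5908 kN.
Allowable strength R_n/Ω = 5908 / 2 = 2950 kN.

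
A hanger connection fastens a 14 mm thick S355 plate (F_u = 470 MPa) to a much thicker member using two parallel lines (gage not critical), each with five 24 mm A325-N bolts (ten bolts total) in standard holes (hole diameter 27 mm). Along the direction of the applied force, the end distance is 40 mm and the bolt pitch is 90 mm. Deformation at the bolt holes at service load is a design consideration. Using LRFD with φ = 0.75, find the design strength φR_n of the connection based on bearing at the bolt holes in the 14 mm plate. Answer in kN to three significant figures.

2590 kN

Per bolt r_n = 1.2 l_c t F_u ≤ 2.4 d t F_u; upper limit = 2.4 × 24 × 14 × 470 / 1000 = 379 kN.
Edge bolt: l_c = 40 − 27/2 = 26.5 mm → 1.2 × 26.5 × 14 × 470 / 1000 = 209.2 → r_n = 209.2 kN.
Interior bolts: l_c = 90 − 27 = 63 mm → 1.2 × 63 × 14 × 470 / 1000 = 497.4 → r_n = 379 kN.
R_n = 2 × 209.2 + 8 × 379 = 3451 kN.
Design strength φR_n = 0.75 × 3451 = 2590 kN.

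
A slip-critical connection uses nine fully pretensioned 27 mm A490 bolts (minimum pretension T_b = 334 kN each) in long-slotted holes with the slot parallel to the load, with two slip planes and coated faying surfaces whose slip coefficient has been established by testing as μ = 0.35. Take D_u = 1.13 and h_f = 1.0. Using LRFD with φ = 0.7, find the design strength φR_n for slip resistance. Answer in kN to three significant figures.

1660 kN

R_n = μ · D_u · h_f · T_b · n_s · n_b = 0.35 × 1.13 × 1.0 × 334 × 2 × 9 = 2378 kN.
Design strength φR_n = 0.7 × 2378 = 1660 kN.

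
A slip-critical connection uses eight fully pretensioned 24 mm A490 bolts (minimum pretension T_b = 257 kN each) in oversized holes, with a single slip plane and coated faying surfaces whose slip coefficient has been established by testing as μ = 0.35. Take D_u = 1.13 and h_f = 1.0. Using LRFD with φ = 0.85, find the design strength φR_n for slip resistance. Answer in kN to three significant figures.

691 kN

R_n = μ · D_u · h_f · T_b · n_s · n_b = 0.35 × 1.13 × 1.0 × 257 × 1 × 8 = 813.1 kN.
Design strength φR_n = 0.85 × 813.1 = 691 kN.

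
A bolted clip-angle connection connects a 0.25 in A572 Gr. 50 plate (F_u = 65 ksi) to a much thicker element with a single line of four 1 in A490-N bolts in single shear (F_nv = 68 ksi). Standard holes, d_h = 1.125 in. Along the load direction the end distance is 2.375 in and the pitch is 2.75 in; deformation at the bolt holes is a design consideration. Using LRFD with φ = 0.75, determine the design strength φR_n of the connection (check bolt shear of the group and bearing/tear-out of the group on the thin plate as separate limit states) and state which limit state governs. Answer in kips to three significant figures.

97.8 kips (bearing governs)

Bolt shear: A_b = π·1²/4 = 0.7854 in²; R_n = 68 × 0.7854 × 4 × 1 = 213.6 kips → 0.75 × 213.6 = 160 kips.
Bearing (1.2 l_c t F_u ≤ 2.4 d t F_u): upper limit = 2.4·1·0.25·65 = 39 kips.
  Edge l_c = 2.375 − 1.125/2 = 1.812 → r_n = 35.34 kips; interior l_c = 2.75 − 1.125 = 1.625 → r_n = 31.69 kips.
  R_n,bearing = 1·35.34 + 3·31.69 = 130.4 kips → 0.75 × 130.4 = 97.8 kips.
Bearing governs: 97.8 kips.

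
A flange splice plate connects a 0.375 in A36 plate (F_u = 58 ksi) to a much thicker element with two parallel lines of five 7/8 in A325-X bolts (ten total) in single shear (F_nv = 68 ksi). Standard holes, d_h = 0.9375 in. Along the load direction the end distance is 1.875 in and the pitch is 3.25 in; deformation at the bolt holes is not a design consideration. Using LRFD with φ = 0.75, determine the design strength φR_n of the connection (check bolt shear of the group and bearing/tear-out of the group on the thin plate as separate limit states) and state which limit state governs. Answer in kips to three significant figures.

Bolt shear: A_b = π·0.875²/4 = 0.6013 in²; R_n = 68 × 0.6013 × 10 × 1 = 408.9 kips → 0.75 × 408.9 = 307 kips.
Bearing (1.5 l_c t F_u ≤ 3.0 d t F_u): upper limit = 3.0·0.875·0.375·58 = 57.09 kips.
  Edge l_c = 1.875 − 0.9375/2 = 1.406 → r_n = 45.88 kips; interior l_c = 3.25 − 0.9375 = 2.312 → r_n = 57.09 kips.
  R_n,bearing = 2·45.88 + 8·57.09 = 548.5 kips → 0.75 × 548.5 = 411 kips.
Bolt shear governs: 307 kips.

307 kips (bolt shear governs)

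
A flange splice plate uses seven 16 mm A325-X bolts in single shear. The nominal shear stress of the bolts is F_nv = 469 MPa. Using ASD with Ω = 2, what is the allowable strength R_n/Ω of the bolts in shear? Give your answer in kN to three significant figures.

330 kN

A_b = π × 16² / 4 = 201.1 mm².
R_n = F_nv · A_b · n · n_s = 469 × 201.1 × 7 × 1 / 1000 = 660.1 kN.
Allowable strength R_n/Ω = 660.1 / 2 = 330 kN.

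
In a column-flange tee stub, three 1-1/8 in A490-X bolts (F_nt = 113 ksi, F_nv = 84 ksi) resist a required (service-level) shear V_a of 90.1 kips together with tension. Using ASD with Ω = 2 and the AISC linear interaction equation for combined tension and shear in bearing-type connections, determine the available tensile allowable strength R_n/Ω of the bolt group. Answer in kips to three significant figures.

A_b = π·1.125²/4 = 0.994 in²; f_rv = 90.1 / (3 × 0.994) = 30.21 ksi.
F'_nt = 1.3 F_nt − (Ω F_nt / F_nv) f_rv = 1.3·113 − (2·113/84)·30.21 = 65.61 ksi, capped at F_nt → F'_nt = 65.61 ksi.
R_n = F'_nt · A_b · n = 65.61 × 0.994 × 3 = 195.7 kips.
Allowable strength R_n/Ω = 195.7 / 2 = 97.8 kips.

97.8 kips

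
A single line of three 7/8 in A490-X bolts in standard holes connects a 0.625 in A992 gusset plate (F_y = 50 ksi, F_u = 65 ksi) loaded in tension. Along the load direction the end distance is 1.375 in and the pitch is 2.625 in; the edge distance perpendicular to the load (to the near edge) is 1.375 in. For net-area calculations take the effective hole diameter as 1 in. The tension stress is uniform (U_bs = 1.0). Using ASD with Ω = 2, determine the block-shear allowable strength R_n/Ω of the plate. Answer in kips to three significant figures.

Shear plane L_v = 1.375 + 2·2.625 = 6.625 in; A_gv = 6.625 × 0.625 = 4.141 in².
A_nv = (6.625 − 2.5·1) × 0.625 = 2.578 in².
A_nt = (1.375 − 0.5·1) × 0.625 = 0.5469 in².
0.6 F_u A_nv = 100.5 kips; 0.6 F_y A_gv = 124.2 kips → shear rupture governs the shear term.
R_n = 100.5 + 1.0 × 65 × 0.5469 = 136.1 kips.
Allowable strength R_n/Ω = 136.1 / 2 = 68 kips.

68 kips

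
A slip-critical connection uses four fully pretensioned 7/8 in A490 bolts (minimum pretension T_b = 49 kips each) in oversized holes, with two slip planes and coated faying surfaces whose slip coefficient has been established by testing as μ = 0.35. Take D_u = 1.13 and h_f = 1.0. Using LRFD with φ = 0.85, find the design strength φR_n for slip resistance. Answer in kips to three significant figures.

132 kips

R_n = μ · D_u · h_f · T_b · n_s · n_b = 0.35 × 1.13 × 1.0 × 49 × 2 × 4 = 155 kips.
Design strength φR_n = 0.85 × 155 = 132 kips.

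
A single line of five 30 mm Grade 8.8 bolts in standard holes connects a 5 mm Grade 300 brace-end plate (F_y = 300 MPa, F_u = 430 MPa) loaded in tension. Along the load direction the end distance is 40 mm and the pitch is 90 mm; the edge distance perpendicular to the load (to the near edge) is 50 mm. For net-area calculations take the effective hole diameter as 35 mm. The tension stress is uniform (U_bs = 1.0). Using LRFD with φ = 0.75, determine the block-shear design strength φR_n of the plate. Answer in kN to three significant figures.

Shear plane L_v = 40 + 4·90 = 400 mm; A_gv = 400 × 5 = 2000 mm².
A_nv = (400 − 4.5·35) × 5 = 1212 mm².
A_nt = (50 − 0.5·35) × 5 = 162.5 mm².
0.6 F_u A_nv = 312.8 kN; 0.6 F_y A_gv = 360 kN → shear rupture governs the shear term.
R_n = 312.8 + 1.0 × 430 × 162.5 / 1000 = 382.7 kN.
Design strength φR_n = 0.75 × 382.7 = 287 kN.

287 kN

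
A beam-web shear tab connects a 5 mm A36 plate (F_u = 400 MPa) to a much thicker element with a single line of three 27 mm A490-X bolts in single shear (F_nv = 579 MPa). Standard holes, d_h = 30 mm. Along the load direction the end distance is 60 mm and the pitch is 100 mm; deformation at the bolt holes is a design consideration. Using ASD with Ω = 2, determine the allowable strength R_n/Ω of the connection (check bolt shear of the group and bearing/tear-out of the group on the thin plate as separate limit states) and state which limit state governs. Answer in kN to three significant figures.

184 kN (bearing governs)

Bolt shear: A_b = π·27²/4 = 572.6 mm²; R_n = 579 × 572.6 × 3 × 1 / 1000 = 994.5 kN → 994.5 / 2 = 497 kN.
Bearing (1.2 l_c t F_u ≤ 2.4 d t F_u): upper limit = 2.4·27·5·400 / 1000 = 129.6 kN.
  Edge l_c = 60 − 30/2 = 45 → r_n = 108 kN; interior l_c = 100 − 30 = 70 → r_n = 129.6 kN.
  R_n,bearing = 1·108 + 2·129.6 = 367.2 kN → 367.2 / 2 = 184 kN.
Bearing governs: 184 kN.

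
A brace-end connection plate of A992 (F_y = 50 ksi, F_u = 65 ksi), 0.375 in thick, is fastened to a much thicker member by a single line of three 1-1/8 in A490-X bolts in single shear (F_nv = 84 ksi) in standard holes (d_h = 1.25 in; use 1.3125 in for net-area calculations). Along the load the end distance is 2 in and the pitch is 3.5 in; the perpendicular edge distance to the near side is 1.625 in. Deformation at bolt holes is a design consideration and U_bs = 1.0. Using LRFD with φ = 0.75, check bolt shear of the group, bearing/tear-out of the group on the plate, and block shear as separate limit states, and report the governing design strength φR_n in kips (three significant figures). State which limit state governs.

80.4 kips (block shear governs)

Bolt shear: A_b = π·1.125²/4 = 0.994 in²; R_n = 84 × 0.994 × 3 × 1 = 250.5 kips → 0.75 × 250.5 = 188 kips.
Bearing: edge l_c = 1.375, r_n = 40.22 kips; interior l_c = 2.25, r_n = 65.81 kips; R_n = 40.22 + 2·65.81 = 171.8 kips → 129 kips.
Block shear: A_gv = 3.375, A_nv = 2.145, A_nt = 0.3633 in²; R_n = min(0.6F_uA_nv, 0.6F_yA_gv) + U_bs·F_u·A_nt = 107.2 kips → 80.4 kips.
Block shear governs: 80.4 kips.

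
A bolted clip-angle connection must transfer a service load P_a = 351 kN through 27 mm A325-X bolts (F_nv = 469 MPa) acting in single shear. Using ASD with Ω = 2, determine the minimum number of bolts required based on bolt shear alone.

3 bolts

A_b = π·27²/4 = 572.6 mm².
Per-bolt allowable strength R_n/Ω = 469 × 572.6 × 1 / 1000 / 2 = 134.3 kN.
n ≥ 351 / 134.3 = 2.614 → use 3 bolts.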